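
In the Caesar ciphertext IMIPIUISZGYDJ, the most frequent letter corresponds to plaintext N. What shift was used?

21

The most frequent ciphertext letter is I (appears 4 times).
I is position 8; N is position 13.
Shift = -5≡21.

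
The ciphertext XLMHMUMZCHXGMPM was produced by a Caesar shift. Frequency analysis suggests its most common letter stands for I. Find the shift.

The most frequent ciphertext letter is M (appears 5 times).
M is position 12; I is position 8.
Shift = 4.

4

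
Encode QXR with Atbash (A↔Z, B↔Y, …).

Q(16) → J(9)
X(23) → C(2)
R(17) → I(8)

JCI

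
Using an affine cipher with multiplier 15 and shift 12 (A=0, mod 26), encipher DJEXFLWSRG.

FRUTJVEWHY

D(3): 15·3+12=57≡5 → F
J(9): 15·9+12=147≡17 → R
E(4): 15·4+12=72≡20 → U
X(23): 15·23+12=357≡19 → T
F(5): 15·5+12=87≡9 → J
L(11): 15·11+12=177≡21 → V
W(22): 15·22+12=342≡4 → E
S(18): 15·18+12=282≡22 → W
R(17): 15·17+12=267≡7 → H
G(6): 15·6+12=102≡24 → Y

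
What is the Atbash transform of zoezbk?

alvayp

z(25) → a(0)
o(14) → l(11)
e(4) → v(21)
z(25) → a(0)
b(1) → y(24)
k(10) → p(15)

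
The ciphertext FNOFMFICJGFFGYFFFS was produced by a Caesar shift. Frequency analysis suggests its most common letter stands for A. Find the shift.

5

The most frequent ciphertext letter is F (appears 8 times).
F is position 5; A is position 0.
Shift = 5.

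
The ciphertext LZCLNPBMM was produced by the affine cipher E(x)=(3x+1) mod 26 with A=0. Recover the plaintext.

The inverse of 3 mod 26 is 9, since 3·9=27≡1. Apply D(y)=9·(y−1) mod 26:
L(11): 9·(11−1)=90≡12 → M
Z(25): 9·(25−1)=216≡8 → I
C(2): 9·(2−1)=9 → J
L(11): 9·(11−1)=90≡12 → M
N(13): 9·(13−1)=108≡4 → E
P(15): 9·(15−1)=126≡22 → W
B(1): 9·(1−1)=0 → A
M(12): 9·(12−1)=99≡21 → V
M(12): 9·(12−1)=99≡21 → V

MIJMEWAVV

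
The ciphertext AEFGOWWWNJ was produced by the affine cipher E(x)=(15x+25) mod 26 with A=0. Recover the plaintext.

The inverse of 15 mod 26 is 7, since 15·7=105≡1. Apply D(y)=7·(y−25) mod 26:
A(0): 7·(0−25)=-175≡7 → H
E(4): 7·(4−25)=-147≡9 → J
F(5): 7·(5−25)=-140≡16 → Q
G(6): 7·(6−25)=-133≡23 → X
O(14): 7·(14−25)=-77≡1 → B
W(22): 7·(22−25)=-21≡5 → F
W(22): 7·(22−25)=-21≡5 → F
W(22): 7·(22−25)=-21≡5 → F
N(13): 7·(13−25)=-84≡20 → U
J(9): 7·(9−25)=-112≡18 → S

HJQXBFFFUS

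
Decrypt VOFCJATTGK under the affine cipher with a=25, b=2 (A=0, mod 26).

HOXATCJJWS

The inverse of 25 mod 26 is 25, since 25·25=625≡1. Apply D(y)=25·(y−2) mod 26:
V(21): 25·(21−2)=475≡7 → H
O(14): 25·(14−2)=300≡14 → O
F(5): 25·(5−2)=75≡23 → X
C(2): 25·(2−2)=0 → A
J(9): 25·(9−2)=175≡19 → T
A(0): 25·(0−2)=-50≡2 → C
T(19): 25·(19−2)=425≡9 → J
T(19): 25·(19−2)=425≡9 → J
G(6): 25·(6−2)=100≡22 → W
K(10): 25·(10−2)=200≡18 → S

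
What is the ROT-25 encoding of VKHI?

V(21): 21+25=46≡20 → U
K(10): 10+25=35≡9 → J
H(7): 7+25=32≡6 → G
I(8): 8+25=33≡7 → H

UJGH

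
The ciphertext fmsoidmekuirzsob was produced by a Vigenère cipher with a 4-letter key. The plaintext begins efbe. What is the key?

Subtract each crib letter from the matching ciphertext letter (mod 26):
f(5)−e(4)=1 → b
m(12)−f(5)=7 → h
s(18)−b(1)=17 → r
o(14)−e(4)=10 → k

bhrk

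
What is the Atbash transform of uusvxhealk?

u(20) → f(5)
u(20) → f(5)
s(18) → h(7)
v(21) → e(4)
x(23) → c(2)
h(7) → s(18)
e(4) → v(21)
a(0) → z(25)
l(11) → o(14)
k(10) → p(15)

ffhecsvzop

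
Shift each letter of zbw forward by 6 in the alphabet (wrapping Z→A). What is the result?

z(25): 25+6=31≡5 → f
b(1): 1+6=7 → h
w(22): 22+6=28≡2 → c

fhc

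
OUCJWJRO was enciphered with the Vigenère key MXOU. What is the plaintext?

CXOPKMDU

Repeat the key across the ciphertext: MXOUMXOU
O(14)−M(12): 2 → C
U(20)−X(23): -3≡23 → X
C(2)−O(14): -12≡14 → O
J(9)−U(20): -11≡15 → P
W(22)−M(12): 10 → K
J(9)−X(23): -14≡12 → M
R(17)−O(14): 3 → D
O(14)−U(20): -6≡20 → U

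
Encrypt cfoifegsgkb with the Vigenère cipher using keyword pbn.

rgbxgrvttzc

Repeat the key across the message: pbnpbnpbnpb
c(2)+p(15): 17 → r
f(5)+b(1): 6 → g
o(14)+n(13): 27≡1 → b
i(8)+p(15): 23 → x
f(5)+b(1): 6 → g
e(4)+n(13): 17 → r
g(6)+p(15): 21 → v
s(18)+b(1): 19 → t
g(6)+n(13): 19 → t
k(10)+p(15): 25 → z
b(1)+b(1): 2 → c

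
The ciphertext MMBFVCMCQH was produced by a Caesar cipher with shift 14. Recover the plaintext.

YYNRHOYOCT

M(12): 12−14=-2≡24 → Y
M(12): 12−14=-2≡24 → Y
B(1): 1−14=-13≡13 → N
F(5): 5−14=-9≡17 → R
V(21): 21−14=7 → H
C(2): 2−14=-12≡14 → O
M(12): 12−14=-2≡24 → Y
C(2): 2−14=-12≡14 → O
Q(16): 16−14=2 → C
H(7): 7−14=-7≡19 → T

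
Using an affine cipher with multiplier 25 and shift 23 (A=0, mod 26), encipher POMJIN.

P(15): 25·15+23=398≡8 → I
O(14): 25·14+23=373≡9 → J
M(12): 25·12+23=323≡11 → L
J(9): 25·9+23=248≡14 → O
I(8): 25·8+23=223≡15 → P
N(13): 25·13+23=348≡10 → K

IJLOPK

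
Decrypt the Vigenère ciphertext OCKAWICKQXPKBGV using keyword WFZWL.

SXLELMXLUMTFCKK

Repeat the key across the ciphertext: WFZWLWFZWLWFZWL
O(14)−W(22): -8≡18 → S
C(2)−F(5): -3≡23 → X
K(10)−Z(25): -15≡11 → L
A(0)−W(22): -22≡4 → E
W(22)−L(11): 11 → L
I(8)−W(22): -14≡12 → M
C(2)−F(5): -3≡23 → X
K(10)−Z(25): -15≡11 → L
Q(16)−W(22): -6≡20 → U
X(23)−L(11): 12 → M
P(15)−W(22): -7≡19 → T
K(10)−F(5): 5 → F
B(1)−Z(25): -24≡2 → C
G(6)−W(22): -16≡10 → K
V(21)−L(11): 10 → K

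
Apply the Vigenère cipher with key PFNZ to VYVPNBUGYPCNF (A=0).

KDIOCGHFNUPMU

Repeat the key across the message: PFNZPFNZPFNZP
V(21)+P(15): 36≡10 → K
Y(24)+F(5): 29≡3 → D
V(21)+N(13): 34≡8 → I
P(15)+Z(25): 40≡14 → O
N(13)+P(15): 28≡2 → C
B(1)+F(5): 6 → G
U(20)+N(13): 33≡7 → H
G(6)+Z(25): 31≡5 → F
Y(24)+P(15): 39≡13 → N
P(15)+F(5): 20 → U
C(2)+N(13): 15 → P
N(13)+Z(25): 38≡12 → M
F(5)+P(15): 20 → U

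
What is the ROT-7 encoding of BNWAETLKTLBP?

IUDHLASRASIW

B(1): 1+7=8 → I
N(13): 13+7=20 → U
W(22): 22+7=29≡3 → D
A(0): 0+7=7 → H
E(4): 4+7=11 → L
T(19): 19+7=26≡0 → A
L(11): 11+7=18 → S
K(10): 10+7=17 → R
T(19): 19+7=26≡0 → A
L(11): 11+7=18 → S
B(1): 1+7=8 → I
P(15): 15+7=22 → W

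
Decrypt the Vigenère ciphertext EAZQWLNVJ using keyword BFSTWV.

DVHXAQMQR

Repeat the key across the ciphertext: BFSTWVBFS
E(4)−B(1): 3 → D
A(0)−F(5): -5≡21 → V
Z(25)−S(18): 7 → H
Q(16)−T(19): -3≡23 → X
W(22)−W(22): 0 → A
L(11)−V(21): -10≡16 → Q
N(13)−B(1): 12 → M
V(21)−F(5): 16 → Q
J(9)−S(18): -9≡17 → R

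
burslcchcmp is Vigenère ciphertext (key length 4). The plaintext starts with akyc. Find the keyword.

Subtract each crib letter from the matching ciphertext letter (mod 26):
b(1)−a(0)=1 → b
u(20)−k(10)=10 → k
r(17)−y(24)=-7≡19 → t
s(18)−c(2)=16 → q

bktq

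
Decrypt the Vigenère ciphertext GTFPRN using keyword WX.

KWJSVQ

Repeat the key across the ciphertext: WXWXWX
G(6)−W(22): -16≡10 → K
T(19)−X(23): -4≡22 → W
F(5)−W(22): -17≡9 → J
P(15)−X(23): -8≡18 → S
R(17)−W(22): -5≡21 → V
N(13)−X(23): -10≡16 → Q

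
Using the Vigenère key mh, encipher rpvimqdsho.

dwhpyxpztv

Repeat the key across the message: mhmhmhmhmh
r(17)+m(12): 29≡3 → d
p(15)+h(7): 22 → w
v(21)+m(12): 33≡7 → h
i(8)+h(7): 15 → p
m(12)+m(12): 24 → y
q(16)+h(7): 23 → x
d(3)+m(12): 15 → p
s(18)+h(7): 25 → z
h(7)+m(12): 19 → t
o(14)+h(7): 21 → v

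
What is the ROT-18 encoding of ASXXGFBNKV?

SKPPYXTFCN

A(0): 0+18=18 → S
S(18): 18+18=36≡10 → K
X(23): 23+18=41≡15 → P
X(23): 23+18=41≡15 → P
G(6): 6+18=24 → Y
F(5): 5+18=23 → X
B(1): 1+18=19 → T
N(13): 13+18=31≡5 → F
K(10): 10+18=28≡2 → C
V(21): 21+18=39≡13 → N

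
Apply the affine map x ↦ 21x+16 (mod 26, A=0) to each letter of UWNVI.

U(20): 21·20+16=436≡20 → U
W(22): 21·22+16=478≡10 → K
N(13): 21·13+16=289≡3 → D
V(21): 21·21+16=457≡15 → P
I(8): 21·8+16=184≡2 → C

UKDPC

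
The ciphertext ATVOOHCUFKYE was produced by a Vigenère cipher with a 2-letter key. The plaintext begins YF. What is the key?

Subtract each crib letter from the matching ciphertext letter (mod 26):
A(0)−Y(24)=-24≡2 → C
T(19)−F(5)=14 → O

CO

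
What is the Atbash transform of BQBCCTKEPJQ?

YJYXXGPVKQJ

B(1) → Y(24)
Q(16) → J(9)
B(1) → Y(24)
C(2) → X(23)
C(2) → X(23)
T(19) → G(6)
K(10) → P(15)
E(4) → V(21)
P(15) → K(10)
J(9) → Q(16)
Q(16) → J(9)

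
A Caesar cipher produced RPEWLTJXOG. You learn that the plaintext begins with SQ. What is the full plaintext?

From the crib: R(17)−S(18)=-1≡25, so the shift is 25.
Subtract 25 from each ciphertext letter:
R(17): 17−25=-8≡18 → S
P(15): 15−25=-10≡16 → Q
E(4): 4−25=-21≡5 → F
W(22): 22−25=-3≡23 → X
L(11): 11−25=-14≡12 → M
T(19): 19−25=-6≡20 → U
J(9): 9−25=-16≡10 → K
X(23): 23−25=-2≡24 → Y
O(14): 14−25=-11≡15 → P
G(6): 6−25=-19≡7 → H

SQFXMUKYPH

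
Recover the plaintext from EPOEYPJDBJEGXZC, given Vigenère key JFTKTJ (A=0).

Repeat the key across the ciphertext: JFTKTJJFTKTJJFT
E(4)−J(9): -5≡21 → V
P(15)−F(5): 10 → K
O(14)−T(19): -5≡21 → V
E(4)−K(10): -6≡20 → U
Y(24)−T(19): 5 → F
P(15)−J(9): 6 → G
J(9)−J(9): 0 → A
D(3)−F(5): -2≡24 → Y
B(1)−T(19): -18≡8 → I
J(9)−K(10): -1≡25 → Z
E(4)−T(19): -15≡11 → L
G(6)−J(9): -3≡23 → X
X(23)−J(9): 14 → O
Z(25)−F(5): 20 → U
C(2)−T(19): -17≡9 → J

VKVUFGAYIZLXOUJ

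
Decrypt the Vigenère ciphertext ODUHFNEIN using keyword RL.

Repeat the key across the ciphertext: RLRLRLRLR
O(14)−R(17): -3≡23 → X
D(3)−L(11): -8≡18 → S
U(20)−R(17): 3 → D
H(7)−L(11): -4≡22 → W
F(5)−R(17): -12≡14 → O
N(13)−L(11): 2 → C
E(4)−R(17): -13≡13 → N
I(8)−L(11): -3≡23 → X
N(13)−R(17): -4≡22 → W

XSDWOCNXW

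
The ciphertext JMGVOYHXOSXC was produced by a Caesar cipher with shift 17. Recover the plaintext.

J(9): 9−17=-8≡18 → S
M(12): 12−17=-5≡21 → V
G(6): 6−17=-11≡15 → P
V(21): 21−17=4 → E
O(14): 14−17=-3≡23 → X
Y(24): 24−17=7 → H
H(7): 7−17=-10≡16 → Q
X(23): 23−17=6 → G
O(14): 14−17=-3≡23 → X
S(18): 18−17=1 → B
X(23): 23−17=6 → G
C(2): 2−17=-15≡11 → L

SVPEXHQGXBGL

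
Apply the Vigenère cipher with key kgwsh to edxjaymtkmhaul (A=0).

Repeat the key across the message: kgwshkgwshkgws
e(4)+k(10): 14 → o
d(3)+g(6): 9 → j
x(23)+w(22): 45≡19 → t
j(9)+s(18): 27≡1 → b
a(0)+h(7): 7 → h
y(24)+k(10): 34≡8 → i
m(12)+g(6): 18 → s
t(19)+w(22): 41≡15 → p
k(10)+s(18): 28≡2 → c
m(12)+h(7): 19 → t
h(7)+k(10): 17 → r
a(0)+g(6): 6 → g
u(20)+w(22): 42≡16 → q
l(11)+s(18): 29≡3 → d

ojtbhispctrgqd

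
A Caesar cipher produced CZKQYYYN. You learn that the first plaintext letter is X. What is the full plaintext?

XUFLTTTI

From the crib: C(2)−X(23)=-21≡5, so the shift is 5.
Subtract 5 from each ciphertext letter:
C(2): 2−5=-3≡23 → X
Z(25): 25−5=20 → U
K(10): 10−5=5 → F
Q(16): 16−5=11 → L
Y(24): 24−5=19 → T
Y(24): 24−5=19 → T
Y(24): 24−5=19 → T
N(13): 13−5=8 → I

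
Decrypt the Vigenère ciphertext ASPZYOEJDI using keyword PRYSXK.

LBRHBEPSFQ

Repeat the key across the ciphertext: PRYSXKPRYS
A(0)−P(15): -15≡11 → L
S(18)−R(17): 1 → B
P(15)−Y(24): -9≡17 → R
Z(25)−S(18): 7 → H
Y(24)−X(23): 1 → B
O(14)−K(10): 4 → E
E(4)−P(15): -11≡15 → P
J(9)−R(17): -8≡18 → S
D(3)−Y(24): -21≡5 → F
I(8)−S(18): -10≡16 → Q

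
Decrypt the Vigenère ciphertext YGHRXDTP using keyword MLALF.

MVHGSRIP

Repeat the key across the ciphertext: MLALFMLA
Y(24)−M(12): 12 → M
G(6)−L(11): -5≡21 → V
H(7)−A(0): 7 → H
R(17)−L(11): 6 → G
X(23)−F(5): 18 → S
D(3)−M(12): -9≡17 → R
T(19)−L(11): 8 → I
P(15)−A(0): 15 → P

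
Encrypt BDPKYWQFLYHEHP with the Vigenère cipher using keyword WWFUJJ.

XZUEHFMBQSQNDL

Repeat the key across the message: WWFUJJWWFUJJWW
B(1)+W(22): 23 → X
D(3)+W(22): 25 → Z
P(15)+F(5): 20 → U
K(10)+U(20): 30≡4 → E
Y(24)+J(9): 33≡7 → H
W(22)+J(9): 31≡5 → F
Q(16)+W(22): 38≡12 → M
F(5)+W(22): 27≡1 → B
L(11)+F(5): 16 → Q
Y(24)+U(20): 44≡18 → S
H(7)+J(9): 16 → Q
E(4)+J(9): 13 → N
H(7)+W(22): 29≡3 → D
P(15)+W(22): 37≡11 → L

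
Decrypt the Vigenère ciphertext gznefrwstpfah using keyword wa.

Repeat the key across the ciphertext: wawawawawawaw
g(6)−w(22): -16≡10 → k
z(25)−a(0): 25 → z
n(13)−w(22): -9≡17 → r
e(4)−a(0): 4 → e
f(5)−w(22): -17≡9 → j
r(17)−a(0): 17 → r
w(22)−w(22): 0 → a
s(18)−a(0): 18 → s
t(19)−w(22): -3≡23 → x
p(15)−a(0): 15 → p
f(5)−w(22): -17≡9 → j
a(0)−a(0): 0 → a
h(7)−w(22): -15≡11 → l

kzrejrasxpjal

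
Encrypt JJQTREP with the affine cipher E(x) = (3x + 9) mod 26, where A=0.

J(9): 3·9+9=36≡10 → K
J(9): 3·9+9=36≡10 → K
Q(16): 3·16+9=57≡5 → F
T(19): 3·19+9=66≡14 → O
R(17): 3·17+9=60≡8 → I
E(4): 3·4+9=21 → V
P(15): 3·15+9=54≡2 → C

KKFOIVC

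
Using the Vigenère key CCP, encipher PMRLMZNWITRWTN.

Repeat the key across the message: CCPCCPCCPCCPCC
P(15)+C(2): 17 → R
M(12)+C(2): 14 → O
R(17)+P(15): 32≡6 → G
L(11)+C(2): 13 → N
M(12)+C(2): 14 → O
Z(25)+P(15): 40≡14 → O
N(13)+C(2): 15 → P
W(22)+C(2): 24 → Y
I(8)+P(15): 23 → X
T(19)+C(2): 21 → V
R(17)+C(2): 19 → T
W(22)+P(15): 37≡11 → L
T(19)+C(2): 21 → V
N(13)+C(2): 15 → P

ROGNOOPYXVTLVP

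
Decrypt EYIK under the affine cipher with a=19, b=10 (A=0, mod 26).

MYEA

The inverse of 19 mod 26 is 11, since 19·11=209≡1. Apply D(y)=11·(y−10) mod 26:
E(4): 11·(4−10)=-66≡12 → M
Y(24): 11·(24−10)=154≡24 → Y
I(8): 11·(8−10)=-22≡4 → E
K(10): 11·(10−10)=0 → A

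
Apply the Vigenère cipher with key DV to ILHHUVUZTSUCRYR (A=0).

LGKCXQXUWNXXUTU

Repeat the key across the message: DVDVDVDVDVDVDVD
I(8)+D(3): 11 → L
L(11)+V(21): 32≡6 → G
H(7)+D(3): 10 → K
H(7)+V(21): 28≡2 → C
U(20)+D(3): 23 → X
V(21)+V(21): 42≡16 → Q
U(20)+D(3): 23 → X
Z(25)+V(21): 46≡20 → U
T(19)+D(3): 22 → W
S(18)+V(21): 39≡13 → N
U(20)+D(3): 23 → X
C(2)+V(21): 23 → X
R(17)+D(3): 20 → U
Y(24)+V(21): 45≡19 → T
R(17)+D(3): 20 → U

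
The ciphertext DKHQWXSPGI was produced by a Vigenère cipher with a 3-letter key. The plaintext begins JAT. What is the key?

UKO

Subtract each crib letter from the matching ciphertext letter (mod 26):
D(3)−J(9)=-6≡20 → U
K(10)−A(0)=10 → K
H(7)−T(19)=-12≡14 → O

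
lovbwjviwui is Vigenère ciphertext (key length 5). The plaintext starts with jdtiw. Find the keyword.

Subtract each crib letter from the matching ciphertext letter (mod 26):
l(11)−j(9)=2 → c
o(14)−d(3)=11 → l
v(21)−t(19)=2 → c
b(1)−i(8)=-7≡19 → t
w(22)−w(22)=0 → a

clcta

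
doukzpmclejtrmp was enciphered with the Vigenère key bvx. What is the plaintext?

ctxjeslhodowqrs

Repeat the key across the ciphertext: bvxbvxbvxbvxbvx
d(3)−b(1): 2 → c
o(14)−v(21): -7≡19 → t
u(20)−x(23): -3≡23 → x
k(10)−b(1): 9 → j
z(25)−v(21): 4 → e
p(15)−x(23): -8≡18 → s
m(12)−b(1): 11 → l
c(2)−v(21): -19≡7 → h
l(11)−x(23): -12≡14 → o
e(4)−b(1): 3 → d
j(9)−v(21): -12≡14 → o
t(19)−x(23): -4≡22 → w
r(17)−b(1): 16 → q
m(12)−v(21): -9≡17 → r
p(15)−x(23): -8≡18 → s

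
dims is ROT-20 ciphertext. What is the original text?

josy

d(3): 3−20=-17≡9 → j
i(8): 8−20=-12≡14 → o
m(12): 12−20=-8≡18 → s
s(18): 18−20=-2≡24 → y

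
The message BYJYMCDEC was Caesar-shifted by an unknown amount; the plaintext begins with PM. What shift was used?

12

From the crib: B(1)−P(15)=-14≡12, so the shift is 12.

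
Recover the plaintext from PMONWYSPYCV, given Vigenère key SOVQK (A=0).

Repeat the key across the ciphertext: SOVQKSOVQKS
P(15)−S(18): -3≡23 → X
M(12)−O(14): -2≡24 → Y
O(14)−V(21): -7≡19 → T
N(13)−Q(16): -3≡23 → X
W(22)−K(10): 12 → M
Y(24)−S(18): 6 → G
S(18)−O(14): 4 → E
P(15)−V(21): -6≡20 → U
Y(24)−Q(16): 8 → I
C(2)−K(10): -8≡18 → S
V(21)−S(18): 3 → D

XYTXMGEUISD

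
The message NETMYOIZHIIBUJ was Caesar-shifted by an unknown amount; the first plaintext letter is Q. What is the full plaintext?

From the crib: N(13)−Q(16)=-3≡23, so the shift is 23.
Subtract 23 from each ciphertext letter:
N(13): 13−23=-10≡16 → Q
E(4): 4−23=-19≡7 → H
T(19): 19−23=-4≡22 → W
M(12): 12−23=-11≡15 → P
Y(24): 24−23=1 → B
O(14): 14−23=-9≡17 → R
I(8): 8−23=-15≡11 → L
Z(25): 25−23=2 → C
H(7): 7−23=-16≡10 → K
I(8): 8−23=-15≡11 → L
I(8): 8−23=-15≡11 → L
B(1): 1−23=-22≡4 → E
U(20): 20−23=-3≡23 → X
J(9): 9−23=-14≡12 → M

QHWPBRLCKLLEXM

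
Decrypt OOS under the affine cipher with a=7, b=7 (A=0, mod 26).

BBJ

The inverse of 7 mod 26 is 15, since 7·15=105≡1. Apply D(y)=15·(y−7) mod 26:
O(14): 15·(14−7)=105≡1 → B
O(14): 15·(14−7)=105≡1 → B
S(18): 15·(18−7)=165≡9 → J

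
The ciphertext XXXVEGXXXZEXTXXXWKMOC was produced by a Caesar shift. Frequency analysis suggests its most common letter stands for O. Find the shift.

The most frequent ciphertext letter is X (appears 10 times).
X is position 23; O is position 14.
Shift = 9.

9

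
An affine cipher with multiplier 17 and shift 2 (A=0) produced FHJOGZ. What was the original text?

RLFQOJ

The inverse of 17 mod 26 is 23, since 17·23=391≡1. Apply D(y)=23·(y−2) mod 26:
F(5): 23·(5−2)=69≡17 → R
H(7): 23·(7−2)=115≡11 → L
J(9): 23·(9−2)=161≡5 → F
O(14): 23·(14−2)=276≡16 → Q
G(6): 23·(6−2)=92≡14 → O
Z(25): 23·(25−2)=529≡9 → J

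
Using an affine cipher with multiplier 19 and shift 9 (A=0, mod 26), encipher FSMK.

F(5): 19·5+9=104≡0 → A
S(18): 19·18+9=351≡13 → N
M(12): 19·12+9=237≡3 → D
K(10): 19·10+9=199≡17 → R

ANDR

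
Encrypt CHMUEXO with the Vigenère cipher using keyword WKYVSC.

Repeat the key across the message: WKYVSCW
C(2)+W(22): 24 → Y
H(7)+K(10): 17 → R
M(12)+Y(24): 36≡10 → K
U(20)+V(21): 41≡15 → P
E(4)+S(18): 22 → W
X(23)+C(2): 25 → Z
O(14)+W(22): 36≡10 → K

YRKPWZK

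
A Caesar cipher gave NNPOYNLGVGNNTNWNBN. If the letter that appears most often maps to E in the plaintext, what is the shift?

9

The most frequent ciphertext letter is N (appears 8 times).
N is position 13; E is position 4.
Shift = 9.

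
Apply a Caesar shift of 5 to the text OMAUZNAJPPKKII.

O(14): 14+5=19 → T
M(12): 12+5=17 → R
A(0): 0+5=5 → F
U(20): 20+5=25 → Z
Z(25): 25+5=30≡4 → E
N(13): 13+5=18 → S
A(0): 0+5=5 → F
J(9): 9+5=14 → O
P(15): 15+5=20 → U
P(15): 15+5=20 → U
K(10): 10+5=15 → P
K(10): 10+5=15 → P
I(8): 8+5=13 → N
I(8): 8+5=13 → N

TRFZESFOUUPPNN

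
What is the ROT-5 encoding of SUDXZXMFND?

XZICECRKSI

S(18): 18+5=23 → X
U(20): 20+5=25 → Z
D(3): 3+5=8 → I
X(23): 23+5=28≡2 → C
Z(25): 25+5=30≡4 → E
X(23): 23+5=28≡2 → C
M(12): 12+5=17 → R
F(5): 5+5=10 → K
N(13): 13+5=18 → S
D(3): 3+5=8 → I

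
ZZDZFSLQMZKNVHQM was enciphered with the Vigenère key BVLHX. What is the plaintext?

Repeat the key across the ciphertext: BVLHXBVLHXBVLHXB
Z(25)−B(1): 24 → Y
Z(25)−V(21): 4 → E
D(3)−L(11): -8≡18 → S
Z(25)−H(7): 18 → S
F(5)−X(23): -18≡8 → I
S(18)−B(1): 17 → R
L(11)−V(21): -10≡16 → Q
Q(16)−L(11): 5 → F
M(12)−H(7): 5 → F
Z(25)−X(23): 2 → C
K(10)−B(1): 9 → J
N(13)−V(21): -8≡18 → S
V(21)−L(11): 10 → K
H(7)−H(7): 0 → A
Q(16)−X(23): -7≡19 → T
M(12)−B(1): 11 → L

YESSIRQFFCJSKATL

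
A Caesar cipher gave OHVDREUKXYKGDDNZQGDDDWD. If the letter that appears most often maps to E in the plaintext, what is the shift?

The most frequent ciphertext letter is D (appears 7 times).
D is position 3; E is position 4.
Shift = -1≡25.

25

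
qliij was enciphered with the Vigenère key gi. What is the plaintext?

Repeat the key across the ciphertext: gigig
q(16)−g(6): 10 → k
l(11)−i(8): 3 → d
i(8)−g(6): 2 → c
i(8)−i(8): 0 → a
j(9)−g(6): 3 → d

kdcad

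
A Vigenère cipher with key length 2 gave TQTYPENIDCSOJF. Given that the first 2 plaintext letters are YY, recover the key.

VS

Subtract each crib letter from the matching ciphertext letter (mod 26):
T(19)−Y(24)=-5≡21 → V
Q(16)−Y(24)=-8≡18 → S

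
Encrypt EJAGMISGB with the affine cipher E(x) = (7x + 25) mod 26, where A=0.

E(4): 7·4+25=53≡1 → B
J(9): 7·9+25=88≡10 → K
A(0): 7·0+25=25 → Z
G(6): 7·6+25=67≡15 → P
M(12): 7·12+25=109≡5 → F
I(8): 7·8+25=81≡3 → D
S(18): 7·18+25=151≡21 → V
G(6): 7·6+25=67≡15 → P
B(1): 7·1+25=32≡6 → G

BKZPFDVPG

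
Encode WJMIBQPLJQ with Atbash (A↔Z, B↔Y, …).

DQNRYJKOQJ

W(22) → D(3)
J(9) → Q(16)
M(12) → N(13)
I(8) → R(17)
B(1) → Y(24)
Q(16) → J(9)
P(15) → K(10)
L(11) → O(14)
J(9) → Q(16)
Q(16) → J(9)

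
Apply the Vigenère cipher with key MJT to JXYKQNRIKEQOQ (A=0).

Repeat the key across the message: MJTMJTMJTMJTM
J(9)+M(12): 21 → V
X(23)+J(9): 32≡6 → G
Y(24)+T(19): 43≡17 → R
K(10)+M(12): 22 → W
Q(16)+J(9): 25 → Z
N(13)+T(19): 32≡6 → G
R(17)+M(12): 29≡3 → D
I(8)+J(9): 17 → R
K(10)+T(19): 29≡3 → D
E(4)+M(12): 16 → Q
Q(16)+J(9): 25 → Z
O(14)+T(19): 33≡7 → H
Q(16)+M(12): 28≡2 → C

VGRWZGDRDQZHC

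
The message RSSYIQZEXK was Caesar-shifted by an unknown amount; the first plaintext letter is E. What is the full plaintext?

EFFLVDMRKX

From the crib: R(17)−E(4)=13, so the shift is 13.
Subtract 13 from each ciphertext letter:
R(17): 17−13=4 → E
S(18): 18−13=5 → F
S(18): 18−13=5 → F
Y(24): 24−13=11 → L
I(8): 8−13=-5≡21 → V
Q(16): 16−13=3 → D
Z(25): 25−13=12 → M
E(4): 4−13=-9≡17 → R
X(23): 23−13=10 → K
K(10): 10−13=-3≡23 → X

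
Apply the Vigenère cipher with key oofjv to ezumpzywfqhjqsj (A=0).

snzvknmbolvxvbe

Repeat the key across the message: oofjvoofjvoofjv
e(4)+o(14): 18 → s
z(25)+o(14): 39≡13 → n
u(20)+f(5): 25 → z
m(12)+j(9): 21 → v
p(15)+v(21): 36≡10 → k
z(25)+o(14): 39≡13 → n
y(24)+o(14): 38≡12 → m
w(22)+f(5): 27≡1 → b
f(5)+j(9): 14 → o
q(16)+v(21): 37≡11 → l
h(7)+o(14): 21 → v
j(9)+o(14): 23 → x
q(16)+f(5): 21 → v
s(18)+j(9): 27≡1 → b
j(9)+v(21): 30≡4 → e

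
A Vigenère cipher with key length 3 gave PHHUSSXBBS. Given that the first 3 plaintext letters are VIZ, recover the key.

Subtract each crib letter from the matching ciphertext letter (mod 26):
P(15)−V(21)=-6≡20 → U
H(7)−I(8)=-1≡25 → Z
H(7)−Z(25)=-18≡8 → I

UZI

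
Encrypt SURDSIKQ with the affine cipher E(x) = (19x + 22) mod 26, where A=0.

AMHBASEO

S(18): 19·18+22=364≡0 → A
U(20): 19·20+22=402≡12 → M
R(17): 19·17+22=345≡7 → H
D(3): 19·3+22=79≡1 → B
S(18): 19·18+22=364≡0 → A
I(8): 19·8+22=174≡18 → S
K(10): 19·10+22=212≡4 → E
Q(16): 19·16+22=326≡14 → O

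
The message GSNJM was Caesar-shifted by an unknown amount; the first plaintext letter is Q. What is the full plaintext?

QCXTW

From the crib: G(6)−Q(16)=-10≡16, so the shift is 16.
Subtract 16 from each ciphertext letter:
G(6): 6−16=-10≡16 → Q
S(18): 18−16=2 → C
N(13): 13−16=-3≡23 → X
J(9): 9−16=-7≡19 → T
M(12): 12−16=-4≡22 → W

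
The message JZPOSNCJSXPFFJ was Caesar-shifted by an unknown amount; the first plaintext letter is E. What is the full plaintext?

EUKJNIXENSKAAE

From the crib: J(9)−E(4)=5, so the shift is 5.
Subtract 5 from each ciphertext letter:
J(9): 9−5=4 → E
Z(25): 25−5=20 → U
P(15): 15−5=10 → K
O(14): 14−5=9 → J
S(18): 18−5=13 → N
N(13): 13−5=8 → I
C(2): 2−5=-3≡23 → X
J(9): 9−5=4 → E
S(18): 18−5=13 → N
X(23): 23−5=18 → S
P(15): 15−5=10 → K
F(5): 5−5=0 → A
F(5): 5−5=0 → A
J(9): 9−5=4 → E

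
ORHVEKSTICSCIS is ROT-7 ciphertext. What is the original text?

HKAOXDLMBVLVBL

O(14): 14−7=7 → H
R(17): 17−7=10 → K
H(7): 7−7=0 → A
V(21): 21−7=14 → O
E(4): 4−7=-3≡23 → X
K(10): 10−7=3 → D
S(18): 18−7=11 → L
T(19): 19−7=12 → M
I(8): 8−7=1 → B
C(2): 2−7=-5≡21 → V
S(18): 18−7=11 → L
C(2): 2−7=-5≡21 → V
I(8): 8−7=1 → B
S(18): 18−7=11 → L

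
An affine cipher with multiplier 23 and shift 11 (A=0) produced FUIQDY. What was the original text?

The inverse of 23 mod 26 is 17, since 23·17=391≡1. Apply D(y)=17·(y−11) mod 26:
F(5): 17·(5−11)=-102≡2 → C
U(20): 17·(20−11)=153≡23 → X
I(8): 17·(8−11)=-51≡1 → B
Q(16): 17·(16−11)=85≡7 → H
D(3): 17·(3−11)=-136≡20 → U
Y(24): 17·(24−11)=221≡13 → N

CXBHUN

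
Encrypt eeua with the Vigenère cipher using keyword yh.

Repeat the key across the message: yhyh
e(4)+y(24): 28≡2 → c
e(4)+h(7): 11 → l
u(20)+y(24): 44≡18 → s
a(0)+h(7): 7 → h

clsh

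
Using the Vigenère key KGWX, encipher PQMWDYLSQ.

ZWITNEHPA

Repeat the key across the message: KGWXKGWXK
P(15)+K(10): 25 → Z
Q(16)+G(6): 22 → W
M(12)+W(22): 34≡8 → I
W(22)+X(23): 45≡19 → T
D(3)+K(10): 13 → N
Y(24)+G(6): 30≡4 → E
L(11)+W(22): 33≡7 → H
S(18)+X(23): 41≡15 → P
Q(16)+K(10): 26≡0 → A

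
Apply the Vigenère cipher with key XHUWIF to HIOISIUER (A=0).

EPIEANRLL

Repeat the key across the message: XHUWIFXHU
H(7)+X(23): 30≡4 → E
I(8)+H(7): 15 → P
O(14)+U(20): 34≡8 → I
I(8)+W(22): 30≡4 → E
S(18)+I(8): 26≡0 → A
I(8)+F(5): 13 → N
U(20)+X(23): 43≡17 → R
E(4)+H(7): 11 → L
R(17)+U(20): 37≡11 → L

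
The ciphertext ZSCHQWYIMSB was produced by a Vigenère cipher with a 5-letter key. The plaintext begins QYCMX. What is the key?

JUAVT

Subtract each crib letter from the matching ciphertext letter (mod 26):
Z(25)−Q(16)=9 → J
S(18)−Y(24)=-6≡20 → U
C(2)−C(2)=0 → A
H(7)−M(12)=-5≡21 → V
Q(16)−X(23)=-7≡19 → T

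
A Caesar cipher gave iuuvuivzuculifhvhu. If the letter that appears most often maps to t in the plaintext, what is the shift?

1

The most frequent ciphertext letter is u (appears 6 times).
u is position 20; t is position 19.
Shift = 1.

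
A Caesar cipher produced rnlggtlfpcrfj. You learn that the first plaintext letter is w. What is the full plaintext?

From the crib: r(17)−w(22)=-5≡21, so the shift is 21.
Subtract 21 from each ciphertext letter:
r(17): 17−21=-4≡22 → w
n(13): 13−21=-8≡18 → s
l(11): 11−21=-10≡16 → q
g(6): 6−21=-15≡11 → l
g(6): 6−21=-15≡11 → l
t(19): 19−21=-2≡24 → y
l(11): 11−21=-10≡16 → q
f(5): 5−21=-16≡10 → k
p(15): 15−21=-6≡20 → u
c(2): 2−21=-19≡7 → h
r(17): 17−21=-4≡22 → w
f(5): 5−21=-16≡10 → k
j(9): 9−21=-12≡14 → o

wsqllyqkuhwko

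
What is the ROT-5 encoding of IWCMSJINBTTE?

NBHRXONSGYYJ

I(8): 8+5=13 → N
W(22): 22+5=27≡1 → B
C(2): 2+5=7 → H
M(12): 12+5=17 → R
S(18): 18+5=23 → X
J(9): 9+5=14 → O
I(8): 8+5=13 → N
N(13): 13+5=18 → S
B(1): 1+5=6 → G
T(19): 19+5=24 → Y
T(19): 19+5=24 → Y
E(4): 4+5=9 → J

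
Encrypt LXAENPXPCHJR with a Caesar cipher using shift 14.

L(11): 11+14=25 → Z
X(23): 23+14=37≡11 → L
A(0): 0+14=14 → O
E(4): 4+14=18 → S
N(13): 13+14=27≡1 → B
P(15): 15+14=29≡3 → D
X(23): 23+14=37≡11 → L
P(15): 15+14=29≡3 → D
C(2): 2+14=16 → Q
H(7): 7+14=21 → V
J(9): 9+14=23 → X
R(17): 17+14=31≡5 → F

ZLOSBDLDQVXF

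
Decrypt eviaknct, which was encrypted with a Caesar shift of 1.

duhzjmbs

e(4): 4−1=3 → d
v(21): 21−1=20 → u
i(8): 8−1=7 → h
a(0): 0−1=-1≡25 → z
k(10): 10−1=9 → j
n(13): 13−1=12 → m
c(2): 2−1=1 → b
t(19): 19−1=18 → s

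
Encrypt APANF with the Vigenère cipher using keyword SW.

SLSJX

Repeat the key across the message: SWSWS
A(0)+S(18): 18 → S
P(15)+W(22): 37≡11 → L
A(0)+S(18): 18 → S
N(13)+W(22): 35≡9 → J
F(5)+S(18): 23 → X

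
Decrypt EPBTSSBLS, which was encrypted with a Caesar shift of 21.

E(4): 4−21=-17≡9 → J
P(15): 15−21=-6≡20 → U
B(1): 1−21=-20≡6 → G
T(19): 19−21=-2≡24 → Y
S(18): 18−21=-3≡23 → X
S(18): 18−21=-3≡23 → X
B(1): 1−21=-20≡6 → G
L(11): 11−21=-10≡16 → Q
S(18): 18−21=-3≡23 → X

JUGYXXGQX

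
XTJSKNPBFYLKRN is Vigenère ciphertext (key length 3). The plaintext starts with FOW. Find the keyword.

SFN

Subtract each crib letter from the matching ciphertext letter (mod 26):
X(23)−F(5)=18 → S
T(19)−O(14)=5 → F
J(9)−W(22)=-13≡13 → N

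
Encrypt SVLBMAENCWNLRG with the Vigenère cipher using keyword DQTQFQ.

Repeat the key across the message: DQTQFQDQTQFQDQ
S(18)+D(3): 21 → V
V(21)+Q(16): 37≡11 → L
L(11)+T(19): 30≡4 → E
B(1)+Q(16): 17 → R
M(12)+F(5): 17 → R
A(0)+Q(16): 16 → Q
E(4)+D(3): 7 → H
N(13)+Q(16): 29≡3 → D
C(2)+T(19): 21 → V
W(22)+Q(16): 38≡12 → M
N(13)+F(5): 18 → S
L(11)+Q(16): 27≡1 → B
R(17)+D(3): 20 → U
G(6)+Q(16): 22 → W

VLERRQHDVMSBUW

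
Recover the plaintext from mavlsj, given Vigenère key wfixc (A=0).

Repeat the key across the ciphertext: wfixcw
m(12)−w(22): -10≡16 → q
a(0)−f(5): -5≡21 → v
v(21)−i(8): 13 → n
l(11)−x(23): -12≡14 → o
s(18)−c(2): 16 → q
j(9)−w(22): -13≡13 → n

qvnoqn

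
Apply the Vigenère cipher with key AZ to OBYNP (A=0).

OAYMP

Repeat the key across the message: AZAZA
O(14)+A(0): 14 → O
B(1)+Z(25): 26≡0 → A
Y(24)+A(0): 24 → Y
N(13)+Z(25): 38≡12 → M
P(15)+A(0): 15 → P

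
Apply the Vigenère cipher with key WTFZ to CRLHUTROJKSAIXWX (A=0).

YKQGQMWNFDXZEQBW

Repeat the key across the message: WTFZWTFZWTFZWTFZ
C(2)+W(22): 24 → Y
R(17)+T(19): 36≡10 → K
L(11)+F(5): 16 → Q
H(7)+Z(25): 32≡6 → G
U(20)+W(22): 42≡16 → Q
T(19)+T(19): 38≡12 → M
R(17)+F(5): 22 → W
O(14)+Z(25): 39≡13 → N
J(9)+W(22): 31≡5 → F
K(10)+T(19): 29≡3 → D
S(18)+F(5): 23 → X
A(0)+Z(25): 25 → Z
I(8)+W(22): 30≡4 → E
X(23)+T(19): 42≡16 → Q
W(22)+F(5): 27≡1 → B
X(23)+Z(25): 48≡22 → W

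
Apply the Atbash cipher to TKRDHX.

GPIWSC

T(19) → G(6)
K(10) → P(15)
R(17) → I(8)
D(3) → W(22)
H(7) → S(18)
X(23) → C(2)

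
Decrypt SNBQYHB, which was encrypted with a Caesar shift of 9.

S(18): 18−9=9 → J
N(13): 13−9=4 → E
B(1): 1−9=-8≡18 → S
Q(16): 16−9=7 → H
Y(24): 24−9=15 → P
H(7): 7−9=-2≡24 → Y
B(1): 1−9=-8≡18 → S

JESHPYS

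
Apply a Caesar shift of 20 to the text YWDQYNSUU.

SQXKSHMOO

Y(24): 24+20=44≡18 → S
W(22): 22+20=42≡16 → Q
D(3): 3+20=23 → X
Q(16): 16+20=36≡10 → K
Y(24): 24+20=44≡18 → S
N(13): 13+20=33≡7 → H
S(18): 18+20=38≡12 → M
U(20): 20+20=40≡14 → O
U(20): 20+20=40≡14 → O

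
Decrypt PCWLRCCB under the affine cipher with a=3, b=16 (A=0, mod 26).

The inverse of 3 mod 26 is 9, since 3·9=27≡1. Apply D(y)=9·(y−16) mod 26:
P(15): 9·(15−16)=-9≡17 → R
C(2): 9·(2−16)=-126≡4 → E
W(22): 9·(22−16)=54≡2 → C
L(11): 9·(11−16)=-45≡7 → H
R(17): 9·(17−16)=9 → J
C(2): 9·(2−16)=-126≡4 → E
C(2): 9·(2−16)=-126≡4 → E
B(1): 9·(1−16)=-135≡21 → V

RECHJEEV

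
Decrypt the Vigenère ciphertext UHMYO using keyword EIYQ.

Repeat the key across the ciphertext: EIYQE
U(20)−E(4): 16 → Q
H(7)−I(8): -1≡25 → Z
M(12)−Y(24): -12≡14 → O
Y(24)−Q(16): 8 → I
O(14)−E(4): 10 → K

QZOIK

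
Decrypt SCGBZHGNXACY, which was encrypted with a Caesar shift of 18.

S(18): 18−18=0 → A
C(2): 2−18=-16≡10 → K
G(6): 6−18=-12≡14 → O
B(1): 1−18=-17≡9 → J
Z(25): 25−18=7 → H
H(7): 7−18=-11≡15 → P
G(6): 6−18=-12≡14 → O
N(13): 13−18=-5≡21 → V
X(23): 23−18=5 → F
A(0): 0−18=-18≡8 → I
C(2): 2−18=-16≡10 → K
Y(24): 24−18=6 → G

AKOJHPOVFIKG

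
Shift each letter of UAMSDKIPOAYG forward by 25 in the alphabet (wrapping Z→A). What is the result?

U(20): 20+25=45≡19 → T
A(0): 0+25=25 → Z
M(12): 12+25=37≡11 → L
S(18): 18+25=43≡17 → R
D(3): 3+25=28≡2 → C
K(10): 10+25=35≡9 → J
I(8): 8+25=33≡7 → H
P(15): 15+25=40≡14 → O
O(14): 14+25=39≡13 → N
A(0): 0+25=25 → Z
Y(24): 24+25=49≡23 → X
G(6): 6+25=31≡5 → F

TZLRCJHONZXF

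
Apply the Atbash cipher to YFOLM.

BULON

Y(24) → B(1)
F(5) → U(20)
O(14) → L(11)
L(11) → O(14)
M(12) → N(13)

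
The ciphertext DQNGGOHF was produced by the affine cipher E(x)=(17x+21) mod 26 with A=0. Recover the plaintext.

CPYTTVQW

The inverse of 17 mod 26 is 23, since 17·23=391≡1. Apply D(y)=23·(y−21) mod 26:
D(3): 23·(3−21)=-414≡2 → C
Q(16): 23·(16−21)=-115≡15 → P
N(13): 23·(13−21)=-184≡24 → Y
G(6): 23·(6−21)=-345≡19 → T
G(6): 23·(6−21)=-345≡19 → T
O(14): 23·(14−21)=-161≡21 → V
H(7): 23·(7−21)=-322≡16 → Q
F(5): 23·(5−21)=-368≡22 → W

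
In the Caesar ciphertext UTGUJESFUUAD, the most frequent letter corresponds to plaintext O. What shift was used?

The most frequent ciphertext letter is U (appears 4 times).
U is position 20; O is position 14.
Shift = 6.

6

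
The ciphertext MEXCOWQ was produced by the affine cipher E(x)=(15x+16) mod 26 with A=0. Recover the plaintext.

The inverse of 15 mod 26 is 7, since 15·7=105≡1. Apply D(y)=7·(y−16) mod 26:
M(12): 7·(12−16)=-28≡24 → Y
E(4): 7·(4−16)=-84≡20 → U
X(23): 7·(23−16)=49≡23 → X
C(2): 7·(2−16)=-98≡6 → G
O(14): 7·(14−16)=-14≡12 → M
W(22): 7·(22−16)=42≡16 → Q
Q(16): 7·(16−16)=0 → A

YUXGMQA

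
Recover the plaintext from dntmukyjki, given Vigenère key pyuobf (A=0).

opzytfjlqu

Repeat the key across the ciphertext: pyuobfpyuo
d(3)−p(15): -12≡14 → o
n(13)−y(24): -11≡15 → p
t(19)−u(20): -1≡25 → z
m(12)−o(14): -2≡24 → y
u(20)−b(1): 19 → t
k(10)−f(5): 5 → f
y(24)−p(15): 9 → j
j(9)−y(24): -15≡11 → l
k(10)−u(20): -10≡16 → q
i(8)−o(14): -6≡20 → u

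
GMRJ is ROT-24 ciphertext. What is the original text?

G(6): 6−24=-18≡8 → I
M(12): 12−24=-12≡14 → O
R(17): 17−24=-7≡19 → T
J(9): 9−24=-15≡11 → L

IOTL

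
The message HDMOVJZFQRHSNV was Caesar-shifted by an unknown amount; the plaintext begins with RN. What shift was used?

From the crib: H(7)−R(17)=-10≡16, so the shift is 16.

16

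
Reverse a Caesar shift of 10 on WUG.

W(22): 22−10=12 → M
U(20): 20−10=10 → K
G(6): 6−10=-4≡22 → W

MKW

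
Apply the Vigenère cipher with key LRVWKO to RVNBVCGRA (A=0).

Repeat the key across the message: LRVWKOLRV
R(17)+L(11): 28≡2 → C
V(21)+R(17): 38≡12 → M
N(13)+V(21): 34≡8 → I
B(1)+W(22): 23 → X
V(21)+K(10): 31≡5 → F
C(2)+O(14): 16 → Q
G(6)+L(11): 17 → R
R(17)+R(17): 34≡8 → I
A(0)+V(21): 21 → V

CMIXFQRIV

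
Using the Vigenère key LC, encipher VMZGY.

Repeat the key across the message: LCLCL
V(21)+L(11): 32≡6 → G
M(12)+C(2): 14 → O
Z(25)+L(11): 36≡10 → K
G(6)+C(2): 8 → I
Y(24)+L(11): 35≡9 → J

GOKIJ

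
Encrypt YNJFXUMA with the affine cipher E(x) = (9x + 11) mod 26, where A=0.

Y(24): 9·24+11=227≡19 → T
N(13): 9·13+11=128≡24 → Y
J(9): 9·9+11=92≡14 → O
F(5): 9·5+11=56≡4 → E
X(23): 9·23+11=218≡10 → K
U(20): 9·20+11=191≡9 → J
M(12): 9·12+11=119≡15 → P
A(0): 9·0+11=11 → L

TYOEKJPL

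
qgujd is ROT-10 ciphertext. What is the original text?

q(16): 16−10=6 → g
g(6): 6−10=-4≡22 → w
u(20): 20−10=10 → k
j(9): 9−10=-1≡25 → z
d(3): 3−10=-7≡19 → t

gwkzt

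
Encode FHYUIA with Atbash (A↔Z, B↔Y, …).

USBFRZ

F(5) → U(20)
H(7) → S(18)
Y(24) → B(1)
U(20) → F(5)
I(8) → R(17)
A(0) → Z(25)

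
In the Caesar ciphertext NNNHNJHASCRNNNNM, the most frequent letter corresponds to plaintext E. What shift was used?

The most frequent ciphertext letter is N (appears 8 times).
N is position 13; E is position 4.
Shift = 9.

9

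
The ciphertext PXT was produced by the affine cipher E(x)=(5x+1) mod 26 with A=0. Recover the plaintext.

IUO

The inverse of 5 mod 26 is 21, since 5·21=105≡1. Apply D(y)=21·(y−1) mod 26:
P(15): 21·(15−1)=294≡8 → I
X(23): 21·(23−1)=462≡20 → U
T(19): 21·(19−1)=378≡14 → O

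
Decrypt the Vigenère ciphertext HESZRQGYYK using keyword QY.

Repeat the key across the ciphertext: QYQYQYQYQY
H(7)−Q(16): -9≡17 → R
E(4)−Y(24): -20≡6 → G
S(18)−Q(16): 2 → C
Z(25)−Y(24): 1 → B
R(17)−Q(16): 1 → B
Q(16)−Y(24): -8≡18 → S
G(6)−Q(16): -10≡16 → Q
Y(24)−Y(24): 0 → A
Y(24)−Q(16): 8 → I
K(10)−Y(24): -14≡12 → M

RGCBBSQAIM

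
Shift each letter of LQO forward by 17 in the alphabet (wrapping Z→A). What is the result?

L(11): 11+17=28≡2 → C
Q(16): 16+17=33≡7 → H
O(14): 14+17=31≡5 → F

CHF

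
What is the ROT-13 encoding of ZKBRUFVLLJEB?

MXOEHSIYYWRO

Z(25): 25+13=38≡12 → M
K(10): 10+13=23 → X
B(1): 1+13=14 → O
R(17): 17+13=30≡4 → E
U(20): 20+13=33≡7 → H
F(5): 5+13=18 → S
V(21): 21+13=34≡8 → I
L(11): 11+13=24 → Y
L(11): 11+13=24 → Y
J(9): 9+13=22 → W
E(4): 4+13=17 → R
B(1): 1+13=14 → O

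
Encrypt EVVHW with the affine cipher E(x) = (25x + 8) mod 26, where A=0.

E(4): 25·4+8=108≡4 → E
V(21): 25·21+8=533≡13 → N
V(21): 25·21+8=533≡13 → N
H(7): 25·7+8=183≡1 → B
W(22): 25·22+8=558≡12 → M

ENNBM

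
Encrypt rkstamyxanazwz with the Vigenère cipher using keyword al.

rvseaxyiayakwk

Repeat the key across the message: alalalalalalal
r(17)+a(0): 17 → r
k(10)+l(11): 21 → v
s(18)+a(0): 18 → s
t(19)+l(11): 30≡4 → e
a(0)+a(0): 0 → a
m(12)+l(11): 23 → x
y(24)+a(0): 24 → y
x(23)+l(11): 34≡8 → i
a(0)+a(0): 0 → a
n(13)+l(11): 24 → y
a(0)+a(0): 0 → a
z(25)+l(11): 36≡10 → k
w(22)+a(0): 22 → w
z(25)+l(11): 36≡10 → k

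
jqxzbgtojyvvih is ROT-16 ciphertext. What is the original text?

j(9): 9−16=-7≡19 → t
q(16): 16−16=0 → a
x(23): 23−16=7 → h
z(25): 25−16=9 → j
b(1): 1−16=-15≡11 → l
g(6): 6−16=-10≡16 → q
t(19): 19−16=3 → d
o(14): 14−16=-2≡24 → y
j(9): 9−16=-7≡19 → t
y(24): 24−16=8 → i
v(21): 21−16=5 → f
v(21): 21−16=5 → f
i(8): 8−16=-8≡18 → s
h(7): 7−16=-9≡17 → r

tahjlqdytiffsr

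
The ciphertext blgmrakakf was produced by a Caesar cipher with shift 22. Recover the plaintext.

b(1): 1−22=-21≡5 → f
l(11): 11−22=-11≡15 → p
g(6): 6−22=-16≡10 → k
m(12): 12−22=-10≡16 → q
r(17): 17−22=-5≡21 → v
a(0): 0−22=-22≡4 → e
k(10): 10−22=-12≡14 → o
a(0): 0−22=-22≡4 → e
k(10): 10−22=-12≡14 → o
f(5): 5−22=-17≡9 → j

fpkqveoeoj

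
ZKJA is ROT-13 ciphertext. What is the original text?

Z(25): 25−13=12 → M
K(10): 10−13=-3≡23 → X
J(9): 9−13=-4≡22 → W
A(0): 0−13=-13≡13 → N

MXWN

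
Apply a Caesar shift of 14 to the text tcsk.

t(19): 19+14=33≡7 → h
c(2): 2+14=16 → q
s(18): 18+14=32≡6 → g
k(10): 10+14=24 → y

hqgy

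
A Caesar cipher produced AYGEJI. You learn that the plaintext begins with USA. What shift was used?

From the crib: A(0)−U(20)=-20≡6, so the shift is 6.

6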